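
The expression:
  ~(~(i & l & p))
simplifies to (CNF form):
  i & l & p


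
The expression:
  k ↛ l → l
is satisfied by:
  {l: True, k: False}
  {k: False, l: False}
  {k: True, l: True}


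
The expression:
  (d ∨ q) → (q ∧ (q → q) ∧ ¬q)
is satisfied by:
  {q: False, d: False}


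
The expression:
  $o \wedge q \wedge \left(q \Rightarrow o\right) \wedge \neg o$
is never true.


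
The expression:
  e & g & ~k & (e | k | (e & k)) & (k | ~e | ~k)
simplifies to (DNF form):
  e & g & ~k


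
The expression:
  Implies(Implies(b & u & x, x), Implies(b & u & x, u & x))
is always true.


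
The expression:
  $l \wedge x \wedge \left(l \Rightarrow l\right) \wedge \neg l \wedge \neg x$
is never true.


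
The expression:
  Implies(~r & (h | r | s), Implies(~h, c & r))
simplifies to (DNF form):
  h | r | ~s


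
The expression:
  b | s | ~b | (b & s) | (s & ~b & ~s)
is always true.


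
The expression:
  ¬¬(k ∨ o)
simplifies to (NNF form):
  k ∨ o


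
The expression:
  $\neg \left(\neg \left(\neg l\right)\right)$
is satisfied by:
  {l: False}


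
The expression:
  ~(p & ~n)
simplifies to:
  n | ~p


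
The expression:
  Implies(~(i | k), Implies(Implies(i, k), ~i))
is always true.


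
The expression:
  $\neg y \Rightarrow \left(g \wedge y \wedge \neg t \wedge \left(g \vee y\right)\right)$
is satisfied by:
  {y: True}


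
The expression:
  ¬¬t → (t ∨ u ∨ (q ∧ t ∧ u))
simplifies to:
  True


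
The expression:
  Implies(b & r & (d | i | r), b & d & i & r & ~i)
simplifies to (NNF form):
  ~b | ~r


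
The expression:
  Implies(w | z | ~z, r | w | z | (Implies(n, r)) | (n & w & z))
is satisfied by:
  {r: True, z: True, w: True, n: False}
  {r: True, z: True, w: False, n: False}
  {r: True, w: True, z: False, n: False}
  {r: True, w: False, z: False, n: False}
  {z: True, w: True, r: False, n: False}
  {z: True, r: False, w: False, n: False}
  {z: False, w: True, r: False, n: False}
  {z: False, r: False, w: False, n: False}
  {r: True, n: True, z: True, w: True}
  {r: True, n: True, z: True, w: False}
  {r: True, n: True, w: True, z: False}
  {r: True, n: True, w: False, z: False}
  {n: True, z: True, w: True, r: False}
  {n: True, z: True, w: False, r: False}
  {n: True, w: True, z: False, r: False}


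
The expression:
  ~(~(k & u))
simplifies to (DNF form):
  k & u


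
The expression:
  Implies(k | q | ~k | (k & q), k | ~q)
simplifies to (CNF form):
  k | ~q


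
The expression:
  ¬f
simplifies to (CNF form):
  ¬f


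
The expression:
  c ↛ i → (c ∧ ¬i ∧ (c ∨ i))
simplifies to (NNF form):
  True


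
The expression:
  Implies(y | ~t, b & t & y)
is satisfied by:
  {t: True, b: True, y: False}
  {t: True, y: False, b: False}
  {t: True, b: True, y: True}


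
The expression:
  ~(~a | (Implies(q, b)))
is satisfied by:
  {a: True, q: True, b: False}


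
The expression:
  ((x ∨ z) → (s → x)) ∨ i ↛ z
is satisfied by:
  {x: True, s: False, z: False}
  {s: False, z: False, x: False}
  {x: True, z: True, s: False}
  {z: True, s: False, x: False}
  {x: True, s: True, z: False}
  {s: True, x: False, z: False}
  {x: True, z: True, s: True}


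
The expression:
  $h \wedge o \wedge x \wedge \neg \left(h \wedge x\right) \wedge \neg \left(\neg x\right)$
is never true.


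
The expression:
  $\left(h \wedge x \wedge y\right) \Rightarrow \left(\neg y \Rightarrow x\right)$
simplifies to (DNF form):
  $\text{True}$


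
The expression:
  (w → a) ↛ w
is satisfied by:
  {w: False}


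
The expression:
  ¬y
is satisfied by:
  {y: False}


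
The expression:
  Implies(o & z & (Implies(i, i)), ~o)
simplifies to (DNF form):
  ~o | ~z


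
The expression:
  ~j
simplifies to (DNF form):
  ~j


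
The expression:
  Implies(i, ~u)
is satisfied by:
  {u: False, i: False}
  {i: True, u: False}
  {u: True, i: False}


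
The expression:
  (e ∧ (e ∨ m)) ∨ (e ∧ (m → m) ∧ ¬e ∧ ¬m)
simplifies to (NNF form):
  e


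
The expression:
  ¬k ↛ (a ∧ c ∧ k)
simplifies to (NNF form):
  ¬k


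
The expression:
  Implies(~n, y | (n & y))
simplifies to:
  n | y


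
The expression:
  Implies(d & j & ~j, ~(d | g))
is always true.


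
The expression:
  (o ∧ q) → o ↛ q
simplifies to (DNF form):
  ¬o ∨ ¬q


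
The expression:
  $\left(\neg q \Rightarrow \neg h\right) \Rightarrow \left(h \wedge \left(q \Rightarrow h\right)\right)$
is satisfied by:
  {h: True}


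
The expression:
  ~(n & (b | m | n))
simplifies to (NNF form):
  ~n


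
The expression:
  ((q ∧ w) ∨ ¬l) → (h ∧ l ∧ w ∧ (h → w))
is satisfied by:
  {h: True, l: True, w: False, q: False}
  {l: True, h: False, w: False, q: False}
  {q: True, h: True, l: True, w: False}
  {q: True, l: True, h: False, w: False}
  {h: True, w: True, l: True, q: False}
  {w: True, l: True, q: False, h: False}
  {q: True, w: True, l: True, h: True}


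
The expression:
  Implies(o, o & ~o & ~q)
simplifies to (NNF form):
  ~o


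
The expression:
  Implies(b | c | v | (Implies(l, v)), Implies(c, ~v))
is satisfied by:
  {v: False, c: False}
  {c: True, v: False}
  {v: True, c: False}


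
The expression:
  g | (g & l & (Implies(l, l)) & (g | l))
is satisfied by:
  {g: True}


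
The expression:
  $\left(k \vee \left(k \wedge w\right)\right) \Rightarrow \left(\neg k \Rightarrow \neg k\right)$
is always true.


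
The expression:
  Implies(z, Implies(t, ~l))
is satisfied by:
  {l: False, t: False, z: False}
  {z: True, l: False, t: False}
  {t: True, l: False, z: False}
  {z: True, t: True, l: False}
  {l: True, z: False, t: False}
  {z: True, l: True, t: False}
  {t: True, l: True, z: False}


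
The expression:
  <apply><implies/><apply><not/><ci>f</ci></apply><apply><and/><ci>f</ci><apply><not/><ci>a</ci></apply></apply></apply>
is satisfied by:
  {f: True}


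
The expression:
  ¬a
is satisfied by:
  {a: False}


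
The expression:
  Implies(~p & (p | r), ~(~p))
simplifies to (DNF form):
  p | ~r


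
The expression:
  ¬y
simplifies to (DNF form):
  ¬y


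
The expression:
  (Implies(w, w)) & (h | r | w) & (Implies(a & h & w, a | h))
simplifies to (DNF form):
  h | r | w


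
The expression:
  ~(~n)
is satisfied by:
  {n: True}


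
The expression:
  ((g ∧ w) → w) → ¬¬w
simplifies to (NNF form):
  w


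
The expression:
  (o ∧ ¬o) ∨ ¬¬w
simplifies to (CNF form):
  w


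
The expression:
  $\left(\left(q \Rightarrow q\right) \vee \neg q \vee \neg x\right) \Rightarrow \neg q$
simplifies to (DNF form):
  $\neg q$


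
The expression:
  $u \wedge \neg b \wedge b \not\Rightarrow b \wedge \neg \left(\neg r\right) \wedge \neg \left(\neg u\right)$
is never true.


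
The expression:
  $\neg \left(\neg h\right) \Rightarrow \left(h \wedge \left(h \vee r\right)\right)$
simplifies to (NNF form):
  $\text{True}$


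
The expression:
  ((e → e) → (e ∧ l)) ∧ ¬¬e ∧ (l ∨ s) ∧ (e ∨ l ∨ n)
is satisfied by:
  {e: True, l: True}


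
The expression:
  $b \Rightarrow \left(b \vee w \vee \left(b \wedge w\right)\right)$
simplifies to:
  $\text{True}$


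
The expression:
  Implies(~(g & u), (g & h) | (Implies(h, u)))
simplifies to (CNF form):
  g | u | ~h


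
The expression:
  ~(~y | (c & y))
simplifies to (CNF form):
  y & ~c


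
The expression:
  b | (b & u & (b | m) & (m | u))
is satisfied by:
  {b: True}


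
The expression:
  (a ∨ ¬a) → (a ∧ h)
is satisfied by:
  {a: True, h: True}


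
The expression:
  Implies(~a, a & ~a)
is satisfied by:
  {a: True}


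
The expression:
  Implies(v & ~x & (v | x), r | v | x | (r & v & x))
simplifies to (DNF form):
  True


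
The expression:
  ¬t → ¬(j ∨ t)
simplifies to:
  t ∨ ¬j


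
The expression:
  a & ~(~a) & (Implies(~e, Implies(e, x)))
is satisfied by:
  {a: True}


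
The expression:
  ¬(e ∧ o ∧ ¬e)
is always true.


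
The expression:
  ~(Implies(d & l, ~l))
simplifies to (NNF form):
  d & l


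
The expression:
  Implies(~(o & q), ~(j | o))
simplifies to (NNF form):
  (o & q) | (~j & ~o)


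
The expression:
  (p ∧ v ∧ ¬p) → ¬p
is always true.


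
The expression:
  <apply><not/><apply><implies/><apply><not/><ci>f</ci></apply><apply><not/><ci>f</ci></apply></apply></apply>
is never true.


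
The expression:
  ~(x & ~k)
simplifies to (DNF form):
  k | ~x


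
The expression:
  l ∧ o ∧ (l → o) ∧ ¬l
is never true.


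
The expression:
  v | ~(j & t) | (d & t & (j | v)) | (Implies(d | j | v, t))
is always true.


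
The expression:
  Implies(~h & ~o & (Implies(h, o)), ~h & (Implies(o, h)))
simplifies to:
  True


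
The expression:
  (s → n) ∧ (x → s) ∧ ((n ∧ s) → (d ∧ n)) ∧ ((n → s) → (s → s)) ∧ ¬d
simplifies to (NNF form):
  ¬d ∧ ¬s ∧ ¬x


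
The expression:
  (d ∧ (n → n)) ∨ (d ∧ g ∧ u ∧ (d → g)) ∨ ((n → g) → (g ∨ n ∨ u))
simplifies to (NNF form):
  d ∨ g ∨ n ∨ u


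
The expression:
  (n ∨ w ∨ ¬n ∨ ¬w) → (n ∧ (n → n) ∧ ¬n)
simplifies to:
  False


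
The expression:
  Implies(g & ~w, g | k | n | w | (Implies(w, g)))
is always true.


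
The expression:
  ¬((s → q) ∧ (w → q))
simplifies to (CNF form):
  ¬q ∧ (s ∨ w)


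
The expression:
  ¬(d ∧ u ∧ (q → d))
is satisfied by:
  {u: False, d: False}
  {d: True, u: False}
  {u: True, d: False}


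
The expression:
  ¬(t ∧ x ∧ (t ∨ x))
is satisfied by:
  {t: False, x: False}
  {x: True, t: False}
  {t: True, x: False}


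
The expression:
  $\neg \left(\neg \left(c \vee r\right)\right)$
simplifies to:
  $c \vee r$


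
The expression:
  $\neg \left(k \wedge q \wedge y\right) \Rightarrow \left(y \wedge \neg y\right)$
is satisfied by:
  {k: True, y: True, q: True}


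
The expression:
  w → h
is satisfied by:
  {h: True, w: False}
  {w: False, h: False}
  {w: True, h: True}


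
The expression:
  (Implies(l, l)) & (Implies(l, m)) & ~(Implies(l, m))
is never true.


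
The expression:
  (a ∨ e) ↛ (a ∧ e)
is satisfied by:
  {a: True, e: False}
  {e: True, a: False}


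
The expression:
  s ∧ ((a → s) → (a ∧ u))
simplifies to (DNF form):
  a ∧ s ∧ u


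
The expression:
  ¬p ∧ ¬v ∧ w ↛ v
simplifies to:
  w ∧ ¬p ∧ ¬v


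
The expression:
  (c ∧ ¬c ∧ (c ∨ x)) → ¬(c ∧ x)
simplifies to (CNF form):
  True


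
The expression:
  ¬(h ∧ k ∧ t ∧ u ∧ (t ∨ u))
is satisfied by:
  {h: False, k: False, t: False, u: False}
  {u: True, h: False, k: False, t: False}
  {t: True, h: False, k: False, u: False}
  {u: True, t: True, h: False, k: False}
  {k: True, u: False, h: False, t: False}
  {u: True, k: True, h: False, t: False}
  {t: True, k: True, u: False, h: False}
  {u: True, t: True, k: True, h: False}
  {h: True, t: False, k: False, u: False}
  {u: True, h: True, t: False, k: False}
  {t: True, h: True, u: False, k: False}
  {u: True, t: True, h: True, k: False}
  {k: True, h: True, t: False, u: False}
  {u: True, k: True, h: True, t: False}
  {t: True, k: True, h: True, u: False}


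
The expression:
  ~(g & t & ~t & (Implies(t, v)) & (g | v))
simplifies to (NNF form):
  True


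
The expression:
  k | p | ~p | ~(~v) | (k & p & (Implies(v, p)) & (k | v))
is always true.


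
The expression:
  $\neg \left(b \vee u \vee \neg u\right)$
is never true.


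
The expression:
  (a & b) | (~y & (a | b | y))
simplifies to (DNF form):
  (a & b) | (a & ~y) | (b & ~y)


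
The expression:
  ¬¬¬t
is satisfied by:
  {t: False}


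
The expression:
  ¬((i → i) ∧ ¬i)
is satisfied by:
  {i: True}


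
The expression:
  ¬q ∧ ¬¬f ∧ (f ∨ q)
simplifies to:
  f ∧ ¬q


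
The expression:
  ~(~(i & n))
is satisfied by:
  {i: True, n: True}


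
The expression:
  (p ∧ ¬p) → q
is always true.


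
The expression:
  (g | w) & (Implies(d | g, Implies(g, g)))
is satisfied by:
  {g: True, w: True}
  {g: True, w: False}
  {w: True, g: False}


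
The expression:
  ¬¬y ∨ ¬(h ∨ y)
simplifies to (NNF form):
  y ∨ ¬h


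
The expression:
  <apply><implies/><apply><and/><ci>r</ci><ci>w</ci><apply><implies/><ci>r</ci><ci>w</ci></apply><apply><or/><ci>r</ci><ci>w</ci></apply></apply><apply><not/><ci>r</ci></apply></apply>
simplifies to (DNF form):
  <apply><or/><apply><not/><ci>r</ci></apply><apply><not/><ci>w</ci></apply></apply>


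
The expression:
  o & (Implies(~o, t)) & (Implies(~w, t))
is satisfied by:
  {t: True, w: True, o: True}
  {t: True, o: True, w: False}
  {w: True, o: True, t: False}


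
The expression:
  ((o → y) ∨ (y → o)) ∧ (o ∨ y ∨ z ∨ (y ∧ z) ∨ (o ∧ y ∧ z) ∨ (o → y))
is always true.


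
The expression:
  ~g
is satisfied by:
  {g: False}


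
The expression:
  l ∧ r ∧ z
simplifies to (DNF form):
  l ∧ r ∧ z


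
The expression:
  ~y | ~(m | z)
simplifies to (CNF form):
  (~m | ~y) & (~y | ~z)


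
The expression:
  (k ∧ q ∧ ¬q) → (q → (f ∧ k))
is always true.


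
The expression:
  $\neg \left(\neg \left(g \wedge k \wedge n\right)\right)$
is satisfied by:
  {g: True, n: True, k: True}


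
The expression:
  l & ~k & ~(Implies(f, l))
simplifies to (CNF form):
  False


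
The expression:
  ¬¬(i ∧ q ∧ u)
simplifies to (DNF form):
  i ∧ q ∧ u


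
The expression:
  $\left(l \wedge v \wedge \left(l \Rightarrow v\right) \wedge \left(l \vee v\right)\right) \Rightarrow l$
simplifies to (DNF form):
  $\text{True}$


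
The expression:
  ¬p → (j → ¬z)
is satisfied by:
  {p: True, z: False, j: False}
  {p: False, z: False, j: False}
  {j: True, p: True, z: False}
  {j: True, p: False, z: False}
  {z: True, p: True, j: False}
  {z: True, p: False, j: False}
  {z: True, j: True, p: True}


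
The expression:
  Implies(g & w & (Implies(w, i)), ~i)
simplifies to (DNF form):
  ~g | ~i | ~w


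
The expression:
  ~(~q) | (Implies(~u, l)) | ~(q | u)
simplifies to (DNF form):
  True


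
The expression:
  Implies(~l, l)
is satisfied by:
  {l: True}


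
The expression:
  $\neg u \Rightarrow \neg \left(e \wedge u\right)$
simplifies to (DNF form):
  $\text{True}$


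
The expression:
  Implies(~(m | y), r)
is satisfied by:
  {r: True, y: True, m: True}
  {r: True, y: True, m: False}
  {r: True, m: True, y: False}
  {r: True, m: False, y: False}
  {y: True, m: True, r: False}
  {y: True, m: False, r: False}
  {m: True, y: False, r: False}


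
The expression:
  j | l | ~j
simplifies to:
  True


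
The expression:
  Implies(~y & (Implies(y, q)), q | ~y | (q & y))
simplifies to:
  True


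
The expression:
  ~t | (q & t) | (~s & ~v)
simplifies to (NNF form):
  q | ~t | (~s & ~v)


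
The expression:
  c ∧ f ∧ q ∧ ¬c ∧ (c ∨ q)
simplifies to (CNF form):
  False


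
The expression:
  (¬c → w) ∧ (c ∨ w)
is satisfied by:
  {c: True, w: True}
  {c: True, w: False}
  {w: True, c: False}


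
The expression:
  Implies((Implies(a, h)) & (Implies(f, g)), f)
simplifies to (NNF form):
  f | (a & ~h)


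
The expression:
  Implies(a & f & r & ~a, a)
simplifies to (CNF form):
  True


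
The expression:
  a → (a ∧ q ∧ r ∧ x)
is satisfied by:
  {x: True, r: True, q: True, a: False}
  {x: True, r: True, q: False, a: False}
  {x: True, q: True, r: False, a: False}
  {x: True, q: False, r: False, a: False}
  {r: True, q: True, x: False, a: False}
  {r: True, x: False, q: False, a: False}
  {r: False, q: True, x: False, a: False}
  {r: False, x: False, q: False, a: False}
  {x: True, a: True, r: True, q: True}


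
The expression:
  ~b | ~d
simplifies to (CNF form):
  ~b | ~d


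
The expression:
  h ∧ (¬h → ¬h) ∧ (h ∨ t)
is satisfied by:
  {h: True}


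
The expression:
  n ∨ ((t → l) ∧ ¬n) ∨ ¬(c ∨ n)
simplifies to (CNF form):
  l ∨ n ∨ ¬c ∨ ¬t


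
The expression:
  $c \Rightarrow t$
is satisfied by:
  {t: True, c: False}
  {c: False, t: False}
  {c: True, t: True}


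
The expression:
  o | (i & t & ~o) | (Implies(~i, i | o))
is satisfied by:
  {i: True, o: True}
  {i: True, o: False}
  {o: True, i: False}


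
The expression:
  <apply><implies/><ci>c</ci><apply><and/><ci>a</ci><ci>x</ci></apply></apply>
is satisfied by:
  {x: True, a: True, c: False}
  {x: True, a: False, c: False}
  {a: True, x: False, c: False}
  {x: False, a: False, c: False}
  {x: True, c: True, a: True}


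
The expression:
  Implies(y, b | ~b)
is always true.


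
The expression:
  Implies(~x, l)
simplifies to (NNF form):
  l | x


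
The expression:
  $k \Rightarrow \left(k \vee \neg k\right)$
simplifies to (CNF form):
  $\text{True}$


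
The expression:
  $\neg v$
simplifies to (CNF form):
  $\neg v$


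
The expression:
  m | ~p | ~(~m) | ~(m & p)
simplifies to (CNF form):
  True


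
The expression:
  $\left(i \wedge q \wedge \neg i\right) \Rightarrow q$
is always true.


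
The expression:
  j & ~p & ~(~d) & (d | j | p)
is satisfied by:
  {j: True, d: True, p: False}


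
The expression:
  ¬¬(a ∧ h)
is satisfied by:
  {a: True, h: True}


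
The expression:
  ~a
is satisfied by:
  {a: False}


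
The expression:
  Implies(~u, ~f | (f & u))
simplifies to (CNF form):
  u | ~f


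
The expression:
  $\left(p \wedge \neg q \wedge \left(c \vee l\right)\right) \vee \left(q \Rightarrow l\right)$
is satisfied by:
  {l: True, q: False}
  {q: False, l: False}
  {q: True, l: True}


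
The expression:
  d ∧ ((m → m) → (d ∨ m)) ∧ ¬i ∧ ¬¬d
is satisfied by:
  {d: True, i: False}


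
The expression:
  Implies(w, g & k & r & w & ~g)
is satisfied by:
  {w: False}


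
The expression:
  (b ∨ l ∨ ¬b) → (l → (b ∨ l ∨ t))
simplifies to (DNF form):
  True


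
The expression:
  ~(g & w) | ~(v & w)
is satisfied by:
  {w: False, v: False, g: False}
  {g: True, w: False, v: False}
  {v: True, w: False, g: False}
  {g: True, v: True, w: False}
  {w: True, g: False, v: False}
  {g: True, w: True, v: False}
  {v: True, w: True, g: False}


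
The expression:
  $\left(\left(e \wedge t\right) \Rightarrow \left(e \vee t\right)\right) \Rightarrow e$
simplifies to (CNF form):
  $e$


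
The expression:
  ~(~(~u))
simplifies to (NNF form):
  ~u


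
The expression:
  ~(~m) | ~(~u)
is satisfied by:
  {m: True, u: True}
  {m: True, u: False}
  {u: True, m: False}


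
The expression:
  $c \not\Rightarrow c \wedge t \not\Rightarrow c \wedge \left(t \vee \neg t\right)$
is never true.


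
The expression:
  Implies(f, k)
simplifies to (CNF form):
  k | ~f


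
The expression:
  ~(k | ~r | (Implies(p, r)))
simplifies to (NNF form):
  False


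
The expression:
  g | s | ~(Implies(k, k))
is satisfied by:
  {g: True, s: True}
  {g: True, s: False}
  {s: True, g: False}


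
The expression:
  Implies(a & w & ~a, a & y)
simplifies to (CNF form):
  True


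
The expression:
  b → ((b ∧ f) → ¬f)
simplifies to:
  ¬b ∨ ¬f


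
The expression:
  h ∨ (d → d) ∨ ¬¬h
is always true.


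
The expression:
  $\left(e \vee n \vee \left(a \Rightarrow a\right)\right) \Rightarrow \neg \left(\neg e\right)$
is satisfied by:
  {e: True}


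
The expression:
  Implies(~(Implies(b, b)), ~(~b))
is always true.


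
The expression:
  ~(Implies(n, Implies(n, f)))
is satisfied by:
  {n: True, f: False}


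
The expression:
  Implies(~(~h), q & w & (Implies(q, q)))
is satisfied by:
  {q: True, w: True, h: False}
  {q: True, w: False, h: False}
  {w: True, q: False, h: False}
  {q: False, w: False, h: False}
  {q: True, h: True, w: True}


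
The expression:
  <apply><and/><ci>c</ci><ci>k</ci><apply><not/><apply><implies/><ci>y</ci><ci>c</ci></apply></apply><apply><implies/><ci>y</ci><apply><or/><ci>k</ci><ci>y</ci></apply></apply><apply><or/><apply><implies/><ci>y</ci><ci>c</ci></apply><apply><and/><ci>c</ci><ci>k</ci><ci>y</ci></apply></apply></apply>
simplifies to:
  <false/>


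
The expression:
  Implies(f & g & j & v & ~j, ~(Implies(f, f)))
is always true.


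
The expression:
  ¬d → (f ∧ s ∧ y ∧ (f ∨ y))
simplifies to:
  d ∨ (f ∧ s ∧ y)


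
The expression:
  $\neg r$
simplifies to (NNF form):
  $\neg r$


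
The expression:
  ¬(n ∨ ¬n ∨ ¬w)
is never true.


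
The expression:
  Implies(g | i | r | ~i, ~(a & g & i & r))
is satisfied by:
  {g: False, a: False, i: False, r: False}
  {r: True, g: False, a: False, i: False}
  {i: True, g: False, a: False, r: False}
  {r: True, i: True, g: False, a: False}
  {a: True, r: False, g: False, i: False}
  {r: True, a: True, g: False, i: False}
  {i: True, a: True, r: False, g: False}
  {r: True, i: True, a: True, g: False}
  {g: True, i: False, a: False, r: False}
  {r: True, g: True, i: False, a: False}
  {i: True, g: True, r: False, a: False}
  {r: True, i: True, g: True, a: False}
  {a: True, g: True, i: False, r: False}
  {r: True, a: True, g: True, i: False}
  {i: True, a: True, g: True, r: False}


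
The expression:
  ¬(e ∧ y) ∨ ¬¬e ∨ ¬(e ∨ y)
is always true.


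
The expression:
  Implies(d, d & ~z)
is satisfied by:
  {z: False, d: False}
  {d: True, z: False}
  {z: True, d: False}


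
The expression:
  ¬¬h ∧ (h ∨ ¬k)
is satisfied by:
  {h: True}


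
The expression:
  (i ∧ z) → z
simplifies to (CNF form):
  True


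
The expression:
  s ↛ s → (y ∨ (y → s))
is always true.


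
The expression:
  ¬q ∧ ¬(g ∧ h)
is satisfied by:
  {q: False, h: False, g: False}
  {g: True, q: False, h: False}
  {h: True, q: False, g: False}


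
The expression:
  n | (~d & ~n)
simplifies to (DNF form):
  n | ~d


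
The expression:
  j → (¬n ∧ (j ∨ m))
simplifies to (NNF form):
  ¬j ∨ ¬n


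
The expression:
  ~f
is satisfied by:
  {f: False}


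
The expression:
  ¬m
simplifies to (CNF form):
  ¬m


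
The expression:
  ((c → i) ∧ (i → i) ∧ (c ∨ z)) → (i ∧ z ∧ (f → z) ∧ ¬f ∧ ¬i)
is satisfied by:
  {z: False, c: False, i: False}
  {i: True, z: False, c: False}
  {c: True, z: False, i: False}
  {c: True, z: True, i: False}


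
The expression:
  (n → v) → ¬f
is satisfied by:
  {n: True, f: False, v: False}
  {n: False, f: False, v: False}
  {v: True, n: True, f: False}
  {v: True, n: False, f: False}
  {f: True, n: True, v: False}


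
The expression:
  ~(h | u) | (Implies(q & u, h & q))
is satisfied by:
  {h: True, u: False, q: False}
  {u: False, q: False, h: False}
  {q: True, h: True, u: False}
  {q: True, u: False, h: False}
  {h: True, u: True, q: False}
  {u: True, h: False, q: False}
  {q: True, u: True, h: True}


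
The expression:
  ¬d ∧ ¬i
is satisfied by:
  {d: False, i: False}


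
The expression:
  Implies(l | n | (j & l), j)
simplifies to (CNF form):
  (j | ~l) & (j | ~n)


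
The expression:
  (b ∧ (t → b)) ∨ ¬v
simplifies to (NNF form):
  b ∨ ¬v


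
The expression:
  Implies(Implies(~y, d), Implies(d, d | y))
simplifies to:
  True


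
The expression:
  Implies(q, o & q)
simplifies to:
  o | ~q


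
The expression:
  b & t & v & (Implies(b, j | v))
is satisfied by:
  {t: True, b: True, v: True}


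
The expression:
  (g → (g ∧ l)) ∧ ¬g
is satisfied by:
  {g: False}


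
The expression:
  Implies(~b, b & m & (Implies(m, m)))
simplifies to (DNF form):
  b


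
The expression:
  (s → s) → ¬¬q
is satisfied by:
  {q: True}


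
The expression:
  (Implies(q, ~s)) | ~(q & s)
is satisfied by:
  {s: False, q: False}
  {q: True, s: False}
  {s: True, q: False}


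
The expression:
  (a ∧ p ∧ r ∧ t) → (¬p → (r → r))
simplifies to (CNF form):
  True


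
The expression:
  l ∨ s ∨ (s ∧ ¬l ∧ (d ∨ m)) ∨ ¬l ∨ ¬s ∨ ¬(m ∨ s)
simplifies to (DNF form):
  True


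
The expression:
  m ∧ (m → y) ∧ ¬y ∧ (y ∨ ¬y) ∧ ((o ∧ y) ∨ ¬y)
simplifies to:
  False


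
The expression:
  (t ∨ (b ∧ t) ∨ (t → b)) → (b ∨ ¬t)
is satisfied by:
  {b: True, t: False}
  {t: False, b: False}
  {t: True, b: True}


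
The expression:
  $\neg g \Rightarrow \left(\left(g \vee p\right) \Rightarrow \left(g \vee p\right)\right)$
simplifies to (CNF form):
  $\text{True}$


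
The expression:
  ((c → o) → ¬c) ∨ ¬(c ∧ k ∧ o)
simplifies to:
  ¬c ∨ ¬k ∨ ¬o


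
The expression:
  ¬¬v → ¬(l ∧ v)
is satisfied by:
  {l: False, v: False}
  {v: True, l: False}
  {l: True, v: False}


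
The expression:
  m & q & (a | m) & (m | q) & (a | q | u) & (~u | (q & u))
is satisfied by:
  {m: True, q: True}


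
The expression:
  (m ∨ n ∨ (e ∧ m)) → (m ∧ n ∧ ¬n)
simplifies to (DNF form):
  ¬m ∧ ¬n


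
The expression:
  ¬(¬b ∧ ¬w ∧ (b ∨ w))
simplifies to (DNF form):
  True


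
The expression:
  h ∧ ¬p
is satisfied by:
  {h: True, p: False}


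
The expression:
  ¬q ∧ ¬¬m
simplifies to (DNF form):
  m ∧ ¬q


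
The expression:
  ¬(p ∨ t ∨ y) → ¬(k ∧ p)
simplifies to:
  True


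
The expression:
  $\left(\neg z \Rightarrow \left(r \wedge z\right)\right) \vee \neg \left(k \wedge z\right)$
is always true.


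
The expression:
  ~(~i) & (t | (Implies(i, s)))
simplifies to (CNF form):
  i & (s | t)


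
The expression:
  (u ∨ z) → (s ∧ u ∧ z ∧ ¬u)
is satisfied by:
  {u: False, z: False}


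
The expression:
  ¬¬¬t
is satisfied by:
  {t: False}


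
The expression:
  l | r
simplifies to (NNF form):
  l | r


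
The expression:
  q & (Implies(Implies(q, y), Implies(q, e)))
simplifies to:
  q & (e | ~y)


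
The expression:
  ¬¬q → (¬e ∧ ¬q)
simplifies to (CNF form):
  ¬q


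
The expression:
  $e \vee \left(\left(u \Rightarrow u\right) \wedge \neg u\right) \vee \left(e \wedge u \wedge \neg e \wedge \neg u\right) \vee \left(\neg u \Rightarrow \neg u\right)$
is always true.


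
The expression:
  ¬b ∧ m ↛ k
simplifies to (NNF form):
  m ∧ ¬b ∧ ¬k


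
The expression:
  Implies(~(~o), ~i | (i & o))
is always true.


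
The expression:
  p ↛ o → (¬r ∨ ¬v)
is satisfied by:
  {o: True, p: False, v: False, r: False}
  {o: False, p: False, v: False, r: False}
  {r: True, o: True, p: False, v: False}
  {r: True, o: False, p: False, v: False}
  {o: True, v: True, r: False, p: False}
  {v: True, r: False, p: False, o: False}
  {r: True, v: True, o: True, p: False}
  {r: True, v: True, o: False, p: False}
  {o: True, p: True, r: False, v: False}
  {p: True, r: False, v: False, o: False}
  {o: True, r: True, p: True, v: False}
  {r: True, p: True, o: False, v: False}
  {o: True, v: True, p: True, r: False}
  {v: True, p: True, r: False, o: False}
  {r: True, v: True, p: True, o: True}


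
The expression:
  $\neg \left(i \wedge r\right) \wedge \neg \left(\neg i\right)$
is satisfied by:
  {i: True, r: False}


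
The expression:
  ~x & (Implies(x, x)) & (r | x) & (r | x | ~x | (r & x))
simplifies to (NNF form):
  r & ~x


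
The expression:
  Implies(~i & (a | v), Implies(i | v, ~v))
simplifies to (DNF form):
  i | ~v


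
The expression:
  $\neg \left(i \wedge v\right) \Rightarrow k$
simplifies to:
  $k \vee \left(i \wedge v\right)$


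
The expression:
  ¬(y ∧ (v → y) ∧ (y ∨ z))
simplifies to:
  ¬y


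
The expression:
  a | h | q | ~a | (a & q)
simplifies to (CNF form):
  True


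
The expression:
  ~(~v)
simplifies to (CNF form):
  v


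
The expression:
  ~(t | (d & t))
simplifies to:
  ~t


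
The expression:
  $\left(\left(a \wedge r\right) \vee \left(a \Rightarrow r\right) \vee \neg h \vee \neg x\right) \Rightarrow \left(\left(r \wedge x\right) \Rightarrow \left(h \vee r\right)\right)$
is always true.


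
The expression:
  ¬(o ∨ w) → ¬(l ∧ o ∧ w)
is always true.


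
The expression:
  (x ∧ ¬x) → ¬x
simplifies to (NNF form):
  True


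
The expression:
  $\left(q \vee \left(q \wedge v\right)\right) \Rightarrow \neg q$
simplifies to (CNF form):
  $\neg q$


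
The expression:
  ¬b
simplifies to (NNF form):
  ¬b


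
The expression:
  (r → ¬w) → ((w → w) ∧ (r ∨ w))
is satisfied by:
  {r: True, w: True}
  {r: True, w: False}
  {w: True, r: False}


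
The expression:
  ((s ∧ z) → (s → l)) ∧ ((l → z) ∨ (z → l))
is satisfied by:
  {l: True, s: False, z: False}
  {s: False, z: False, l: False}
  {z: True, l: True, s: False}
  {z: True, s: False, l: False}
  {l: True, s: True, z: False}
  {s: True, l: False, z: False}
  {z: True, s: True, l: True}


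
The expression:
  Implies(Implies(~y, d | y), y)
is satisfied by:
  {y: True, d: False}
  {d: False, y: False}
  {d: True, y: True}


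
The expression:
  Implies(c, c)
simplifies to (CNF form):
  True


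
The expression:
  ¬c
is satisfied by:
  {c: False}


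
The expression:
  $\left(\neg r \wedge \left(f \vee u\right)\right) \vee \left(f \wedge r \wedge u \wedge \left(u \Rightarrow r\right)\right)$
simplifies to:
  $\left(f \wedge u\right) \vee \left(f \wedge \neg r\right) \vee \left(u \wedge \neg r\right)$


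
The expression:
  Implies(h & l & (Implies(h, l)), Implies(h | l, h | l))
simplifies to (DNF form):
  True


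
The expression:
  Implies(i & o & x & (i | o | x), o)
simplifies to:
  True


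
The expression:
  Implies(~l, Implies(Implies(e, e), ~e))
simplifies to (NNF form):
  l | ~e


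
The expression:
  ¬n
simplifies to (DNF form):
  ¬n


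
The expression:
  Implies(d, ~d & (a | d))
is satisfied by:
  {d: False}


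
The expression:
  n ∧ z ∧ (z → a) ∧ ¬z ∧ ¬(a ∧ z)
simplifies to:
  False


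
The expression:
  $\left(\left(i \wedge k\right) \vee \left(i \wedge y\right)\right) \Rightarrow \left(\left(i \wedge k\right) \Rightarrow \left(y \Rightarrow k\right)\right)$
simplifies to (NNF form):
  $\text{True}$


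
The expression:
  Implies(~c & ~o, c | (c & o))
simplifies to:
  c | o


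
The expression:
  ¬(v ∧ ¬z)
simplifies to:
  z ∨ ¬v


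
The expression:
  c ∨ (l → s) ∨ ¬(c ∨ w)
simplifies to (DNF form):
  c ∨ s ∨ ¬l ∨ ¬w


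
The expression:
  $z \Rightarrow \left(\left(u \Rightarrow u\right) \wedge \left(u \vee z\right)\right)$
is always true.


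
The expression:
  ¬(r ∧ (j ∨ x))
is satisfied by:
  {x: False, r: False, j: False}
  {j: True, x: False, r: False}
  {x: True, j: False, r: False}
  {j: True, x: True, r: False}
  {r: True, j: False, x: False}


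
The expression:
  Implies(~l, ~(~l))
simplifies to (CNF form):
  l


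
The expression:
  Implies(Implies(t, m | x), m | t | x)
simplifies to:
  m | t | x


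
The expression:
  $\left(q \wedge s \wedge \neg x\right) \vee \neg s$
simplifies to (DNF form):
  $\left(q \wedge \neg x\right) \vee \neg s$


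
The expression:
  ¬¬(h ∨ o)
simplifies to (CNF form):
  h ∨ o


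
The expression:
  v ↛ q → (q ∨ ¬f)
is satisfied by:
  {q: True, v: False, f: False}
  {v: False, f: False, q: False}
  {f: True, q: True, v: False}
  {f: True, v: False, q: False}
  {q: True, v: True, f: False}
  {v: True, q: False, f: False}
  {f: True, v: True, q: True}


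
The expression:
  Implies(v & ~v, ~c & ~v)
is always true.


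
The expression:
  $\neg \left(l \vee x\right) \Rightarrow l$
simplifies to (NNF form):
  $l \vee x$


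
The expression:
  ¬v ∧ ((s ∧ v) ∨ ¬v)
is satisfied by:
  {v: False}


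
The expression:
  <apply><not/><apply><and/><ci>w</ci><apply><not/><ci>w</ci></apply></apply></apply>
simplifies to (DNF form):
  <true/>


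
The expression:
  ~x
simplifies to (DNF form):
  ~x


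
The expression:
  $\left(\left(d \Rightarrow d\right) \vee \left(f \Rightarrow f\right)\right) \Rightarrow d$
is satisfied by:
  {d: True}


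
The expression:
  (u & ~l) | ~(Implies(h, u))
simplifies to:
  (h & ~u) | (u & ~l)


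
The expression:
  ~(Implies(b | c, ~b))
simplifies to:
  b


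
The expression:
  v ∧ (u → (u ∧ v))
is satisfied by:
  {v: True}


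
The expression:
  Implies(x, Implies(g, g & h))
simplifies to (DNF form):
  h | ~g | ~x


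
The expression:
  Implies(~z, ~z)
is always true.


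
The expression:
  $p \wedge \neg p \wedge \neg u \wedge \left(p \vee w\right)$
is never true.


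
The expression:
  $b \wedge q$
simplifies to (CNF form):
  $b \wedge q$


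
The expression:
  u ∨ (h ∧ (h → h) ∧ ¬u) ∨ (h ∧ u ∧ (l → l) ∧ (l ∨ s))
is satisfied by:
  {u: True, h: True}
  {u: True, h: False}
  {h: True, u: False}


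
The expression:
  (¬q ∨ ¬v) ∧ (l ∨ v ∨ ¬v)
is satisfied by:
  {v: False, q: False}
  {q: True, v: False}
  {v: True, q: False}


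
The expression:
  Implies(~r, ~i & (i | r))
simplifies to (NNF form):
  r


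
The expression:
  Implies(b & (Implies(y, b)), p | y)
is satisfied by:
  {y: True, p: True, b: False}
  {y: True, p: False, b: False}
  {p: True, y: False, b: False}
  {y: False, p: False, b: False}
  {y: True, b: True, p: True}
  {y: True, b: True, p: False}
  {b: True, p: True, y: False}


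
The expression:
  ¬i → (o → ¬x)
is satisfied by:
  {i: True, o: False, x: False}
  {o: False, x: False, i: False}
  {i: True, x: True, o: False}
  {x: True, o: False, i: False}
  {i: True, o: True, x: False}
  {o: True, i: False, x: False}
  {i: True, x: True, o: True}


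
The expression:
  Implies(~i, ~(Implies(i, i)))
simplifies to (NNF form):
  i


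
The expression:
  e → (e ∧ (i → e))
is always true.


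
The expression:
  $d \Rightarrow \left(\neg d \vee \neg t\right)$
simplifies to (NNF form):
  $\neg d \vee \neg t$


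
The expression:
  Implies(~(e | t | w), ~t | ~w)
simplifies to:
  True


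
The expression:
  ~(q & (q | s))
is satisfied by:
  {q: False}


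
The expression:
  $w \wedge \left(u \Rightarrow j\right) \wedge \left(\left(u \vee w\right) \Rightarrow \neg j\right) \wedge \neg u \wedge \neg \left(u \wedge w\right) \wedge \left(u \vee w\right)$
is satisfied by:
  {w: True, u: False, j: False}


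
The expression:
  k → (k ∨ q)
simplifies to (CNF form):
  True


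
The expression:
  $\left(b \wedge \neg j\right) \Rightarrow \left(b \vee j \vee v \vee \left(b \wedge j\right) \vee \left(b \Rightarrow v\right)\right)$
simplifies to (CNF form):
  $\text{True}$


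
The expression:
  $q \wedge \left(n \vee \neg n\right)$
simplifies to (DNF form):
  $q$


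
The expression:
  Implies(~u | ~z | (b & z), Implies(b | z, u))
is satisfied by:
  {u: True, z: False, b: False}
  {b: True, u: True, z: False}
  {u: True, z: True, b: False}
  {b: True, u: True, z: True}
  {b: False, z: False, u: False}


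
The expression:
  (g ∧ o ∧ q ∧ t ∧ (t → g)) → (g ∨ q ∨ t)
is always true.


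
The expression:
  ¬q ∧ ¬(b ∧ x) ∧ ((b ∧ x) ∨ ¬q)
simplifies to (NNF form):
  ¬q ∧ (¬b ∨ ¬x)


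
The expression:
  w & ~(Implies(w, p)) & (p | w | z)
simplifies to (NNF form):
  w & ~p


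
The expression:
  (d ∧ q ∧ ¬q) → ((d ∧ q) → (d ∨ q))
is always true.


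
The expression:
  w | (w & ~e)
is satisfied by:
  {w: True}


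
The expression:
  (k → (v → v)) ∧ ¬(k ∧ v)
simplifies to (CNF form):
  ¬k ∨ ¬v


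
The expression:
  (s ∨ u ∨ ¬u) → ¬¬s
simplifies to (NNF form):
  s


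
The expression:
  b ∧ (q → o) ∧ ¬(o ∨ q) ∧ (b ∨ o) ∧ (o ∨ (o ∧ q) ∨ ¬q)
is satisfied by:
  {b: True, q: False, o: False}


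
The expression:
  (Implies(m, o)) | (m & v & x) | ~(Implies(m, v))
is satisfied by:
  {x: True, o: True, m: False, v: False}
  {x: True, m: False, o: False, v: False}
  {o: True, x: False, m: False, v: False}
  {x: False, m: False, o: False, v: False}
  {v: True, x: True, o: True, m: False}
  {v: True, x: True, m: False, o: False}
  {v: True, o: True, x: False, m: False}
  {v: True, x: False, m: False, o: False}
  {x: True, m: True, o: True, v: False}
  {x: True, m: True, v: False, o: False}
  {m: True, o: True, v: False, x: False}
  {m: True, v: False, o: False, x: False}
  {x: True, m: True, v: True, o: True}
  {x: True, m: True, v: True, o: False}
  {m: True, v: True, o: True, x: False}


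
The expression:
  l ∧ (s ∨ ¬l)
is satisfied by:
  {s: True, l: True}


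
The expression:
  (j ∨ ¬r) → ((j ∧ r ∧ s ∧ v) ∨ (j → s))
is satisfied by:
  {s: True, j: False}
  {j: False, s: False}
  {j: True, s: True}


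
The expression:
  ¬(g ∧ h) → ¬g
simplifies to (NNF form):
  h ∨ ¬g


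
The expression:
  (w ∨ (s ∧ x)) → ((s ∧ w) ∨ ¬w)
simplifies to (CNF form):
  s ∨ ¬w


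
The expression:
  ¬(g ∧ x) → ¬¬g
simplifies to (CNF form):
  g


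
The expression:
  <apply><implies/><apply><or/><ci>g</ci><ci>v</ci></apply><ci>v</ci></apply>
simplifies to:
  <apply><or/><ci>v</ci><apply><not/><ci>g</ci></apply></apply>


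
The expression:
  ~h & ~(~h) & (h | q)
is never true.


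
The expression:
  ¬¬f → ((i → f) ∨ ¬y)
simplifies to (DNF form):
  True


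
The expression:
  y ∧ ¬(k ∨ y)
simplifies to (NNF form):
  False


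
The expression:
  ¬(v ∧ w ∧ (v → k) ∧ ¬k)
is always true.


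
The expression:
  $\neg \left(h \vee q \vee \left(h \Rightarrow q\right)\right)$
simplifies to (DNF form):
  $\text{False}$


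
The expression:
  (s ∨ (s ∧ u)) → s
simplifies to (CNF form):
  True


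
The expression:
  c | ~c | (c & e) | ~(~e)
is always true.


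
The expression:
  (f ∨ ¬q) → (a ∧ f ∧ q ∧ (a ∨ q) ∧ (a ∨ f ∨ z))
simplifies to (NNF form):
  q ∧ (a ∨ ¬f)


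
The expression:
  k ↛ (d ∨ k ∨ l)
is never true.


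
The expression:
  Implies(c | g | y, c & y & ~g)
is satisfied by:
  {g: False, c: False, y: False}
  {y: True, c: True, g: False}


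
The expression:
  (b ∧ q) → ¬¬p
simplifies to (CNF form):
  p ∨ ¬b ∨ ¬q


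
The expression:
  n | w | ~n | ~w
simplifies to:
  True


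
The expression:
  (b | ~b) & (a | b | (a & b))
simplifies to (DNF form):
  a | b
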